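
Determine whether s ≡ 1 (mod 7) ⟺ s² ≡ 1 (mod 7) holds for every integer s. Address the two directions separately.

Not equivalent: only (⇒) holds.

(⇒) Suppose s ≡ 1 (mod 7). Write s = 7j + 1. Then (7j + 1)² = 49j² + 14j + 1 = 7(7j² + 2j) + 1, so s² ≡ 1 (mod 7).

(⇐) This fails: take s = 6. Then 6² = 36 ≡ 1 (mod 7), yet 6 ≡ 6 (mod 7), not 1.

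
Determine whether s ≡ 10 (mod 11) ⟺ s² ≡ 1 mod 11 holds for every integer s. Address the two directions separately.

Forward direction. Suppose s ≡ 10 (mod 11). Write s = 11j + 10. Then (11j + 10)² = 121j² + 220j + 100 = 11(11j² + 20j + 9) + 1, so s² ≡ 1 (mod 11).

Converse. This fails: take s = 1. Then 1² = 1 ≡ 1 (mod 11), yet 1 ≡ 1 (mod 11), not 10.

Not equivalent: only (⇒) holds.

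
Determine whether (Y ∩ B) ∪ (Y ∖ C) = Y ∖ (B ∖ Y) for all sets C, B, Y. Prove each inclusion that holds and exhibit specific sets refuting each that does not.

Only the forward inclusion holds.

Forward inclusion. Let x ∈ (Y ∩ B) ∪ (Y ∖ C). Then either x ∈ Y and x ∉ C, B; or x ∈ B ∩ Y and x ∉ C; or x ∈ C ∩ B ∩ Y. In each case x ∈ Y ∖ (B ∖ Y), so (Y ∩ B) ∪ (Y ∖ C) ⊆ Y ∖ (B ∖ Y).

Reverse inclusion. This inclusion fails. Take C = {1}, B = ∅, Y = {1}; then 1 ∈ Y ∖ (B ∖ Y) but 1 ∉ (Y ∩ B) ∪ (Y ∖ C).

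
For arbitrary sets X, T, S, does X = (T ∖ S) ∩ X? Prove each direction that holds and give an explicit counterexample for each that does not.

(⊆) fails; (⊇) holds.

(⟹) This inclusion fails. Take X = {1}, T = ∅, S = ∅; then 1 ∈ X but 1 ∉ (T ∖ S) ∩ X.

(⟸) Let x ∈ (T ∖ S) ∩ X. Then x ∈ X ∩ T and x ∉ S, from which x ∈ X.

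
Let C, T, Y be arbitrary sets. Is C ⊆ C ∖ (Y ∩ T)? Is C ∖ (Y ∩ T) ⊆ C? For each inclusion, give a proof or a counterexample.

(⊆) This inclusion fails. Take C = {1}, T = {1}, Y = {1}; then 1 ∈ C but 1 ∉ C ∖ (Y ∩ T).

(⊇) Let x ∈ C ∖ (Y ∩ T). Then either x ∈ C and x ∉ T, Y; or x ∈ C ∩ T and x ∉ Y; or x ∈ C ∩ Y and x ∉ T. In each case x ∈ C, so C ∖ (Y ∩ T) ⊆ C.

(⊆) fails; (⊇) holds.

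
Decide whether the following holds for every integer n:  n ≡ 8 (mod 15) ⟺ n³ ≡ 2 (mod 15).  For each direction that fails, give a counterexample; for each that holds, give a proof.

Converse. Suppose n³ ≡ 2 (mod 15). The only residue r in {0, …, 14} with r³ ≡ 2 (mod 15) is r = 8, so n ≡ 8 (mod 15).

Forward direction. Suppose n ≡ 8 (mod 15). Write n = 15j + 8. Then (15j + 8)³ = 3375j³ + 5400j² + 2880j + 512 = 15(225j³ + 360j² + 192j + 34) + 2, so n³ ≡ 2 (mod 15).

Both directions hold; the statement is true.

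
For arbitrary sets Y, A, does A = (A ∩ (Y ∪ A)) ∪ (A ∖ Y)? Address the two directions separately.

Both inclusions hold.

(⊇) Let x ∈ (A ∩ (Y ∪ A)) ∪ (A ∖ Y). Then either x ∈ A and x ∉ Y; or x ∈ Y ∩ A. In each case x ∈ A, so (A ∩ (Y ∪ A)) ∪ (A ∖ Y) ⊆ A.

(⊆) Let x ∈ A. Then either x ∈ A and x ∉ Y; or x ∈ Y ∩ A. In each case x ∈ (A ∩ (Y ∪ A)) ∪ (A ∖ Y), so A ⊆ (A ∩ (Y ∪ A)) ∪ (A ∖ Y).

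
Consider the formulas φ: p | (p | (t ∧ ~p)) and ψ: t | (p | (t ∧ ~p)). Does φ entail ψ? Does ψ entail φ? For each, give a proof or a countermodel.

Forward direction. Assume the antecedent. If p is true, t | (p | (t ∧ ~p)) reduces to true regardless of the other variables. If p is false, the antecedent forces (p = F, t = T), and t | (p | (t ∧ ~p)) holds there. Either way t | (p | (t ∧ ~p)) holds.

Converse. Assume the antecedent. If p is true, p | (p | (t ∧ ~p)) reduces to true regardless of the other variables. If p is false, the antecedent forces (p = F, t = T), and p | (p | (t ∧ ~p)) holds there. Either way p | (p | (t ∧ ~p)) holds.

Equivalent; both directions hold.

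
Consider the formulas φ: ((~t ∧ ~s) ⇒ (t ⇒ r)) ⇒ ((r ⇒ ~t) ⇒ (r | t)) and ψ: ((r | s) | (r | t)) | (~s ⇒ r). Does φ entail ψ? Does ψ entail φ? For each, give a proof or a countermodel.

Only the forward direction holds.

(⇐) This fails. Under s = T, t = F, r = F, the left side is false but the right side is true.

(⇒) Assume the antecedent. If t is true, ((r | s) | (r | t)) | (~s ⇒ r) reduces to true regardless of the other variables. If t is false, the antecedent forces (s = F, t = F, r = T) or (s = T, t = F, r = T), and ((r | s) | (r | t)) | (~s ⇒ r) holds there. Either way ((r | s) | (r | t)) | (~s ⇒ r) holds.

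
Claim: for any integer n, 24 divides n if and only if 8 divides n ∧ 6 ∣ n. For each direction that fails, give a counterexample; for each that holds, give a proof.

Converse. Suppose 8 ∣ n and 6 ∣ n. Any common multiple of 8 and 6 is a multiple of their lcm; here lcm(8, 6) = 8·6/gcd(8, 6) = 48/2 = 24, so 24 ∣ n.

Forward direction. If 24 ∣ n, write n = 24q. Since 24 = 3·8, n = 8·(3q), so 8 ∣ n; and since 24 = 4·6, n = 6·(4q), so 6 ∣ n.

Both directions hold.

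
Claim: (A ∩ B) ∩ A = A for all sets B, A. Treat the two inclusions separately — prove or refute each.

Forward inclusion. Let x ∈ (A ∩ B) ∩ A. Then x ∈ B ∩ A, from which x ∈ A.

Reverse inclusion. This inclusion fails. Take B = ∅, A = {1}; then 1 ∈ A but 1 ∉ (A ∩ B) ∩ A.

(⊆) holds; (⊇) fails.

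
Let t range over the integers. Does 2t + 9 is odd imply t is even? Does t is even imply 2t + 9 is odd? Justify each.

Only the converse holds.

(→) This fails: take t = 3. Then 2t + 9 = 15, which is odd, yet t = 3 is odd, not even.

(←) Suppose t is even. Since 2 is even, 2t is even for every t, so 2t + 9 has the same parity as 9, which is odd. Hence 2t + 9 is odd.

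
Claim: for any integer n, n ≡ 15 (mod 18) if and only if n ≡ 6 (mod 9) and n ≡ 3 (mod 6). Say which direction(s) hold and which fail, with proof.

Forward direction. Suppose n ≡ 15 (mod 18); write n = 18j + 15. Since 9 ∣ 18, reducing mod 9 gives n ≡ 15 ≡ 6 (mod 9); since 6 ∣ 18, reducing mod 6 gives n ≡ 15 ≡ 3 (mod 6).

Converse. If n ≡ 6 (mod 9) and n ≡ 3 (mod 6), then by the Chinese remainder theorem n ≡ 15 (mod 18). This is exactly n ≡ 15 (mod 18).

The biconditional holds.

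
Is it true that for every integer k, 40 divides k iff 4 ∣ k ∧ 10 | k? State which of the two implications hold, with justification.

(⇒) If 40 ∣ k, write k = 40q. Since 40 = 10·4, k = 4·(10q), so 4 ∣ k; and since 40 = 4·10, k = 10·(4q), so 10 ∣ k.

(⇐) This fails: take k = 20. Both 4 ∣ 20 and 10 ∣ 20, yet 20 is not a multiple of 40 (since 20 = 0·40 + 20), so 40 ∤ 20.

Not equivalent: only (⇒) holds.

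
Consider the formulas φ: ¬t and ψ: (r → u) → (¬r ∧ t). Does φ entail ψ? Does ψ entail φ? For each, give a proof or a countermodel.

[⇒] This fails. Under r = F, u = F, t = F, the left side is true but the right side is false.

[⇐] This fails. Under r = F, u = F, t = T, the left side is false but the right side is true.

Neither implication holds.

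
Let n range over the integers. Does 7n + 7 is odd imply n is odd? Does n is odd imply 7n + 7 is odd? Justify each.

(⟹) This fails: n = 2 gives 7n + 7 = 21, which is odd, but 2 is even, not odd.

(⟸) This also fails: n = 1 is odd, but 7n + 7 = 14 is even, not odd.

Neither implication holds.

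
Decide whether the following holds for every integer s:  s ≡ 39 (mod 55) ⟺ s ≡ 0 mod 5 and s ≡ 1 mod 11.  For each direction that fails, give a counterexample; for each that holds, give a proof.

Forward direction. This fails: s = 39 gives 39 ≡ 39 (mod 55) but 39 ≡ 4 (mod 5), so the conjunction on the right does not hold.

Converse. This fails: s = 45 satisfies both congruences on the right (45 ≡ 0 mod 5 and 45 ≡ 1 mod 11) yet 45 ≡ 45 (mod 55), not 39.

Neither direction holds.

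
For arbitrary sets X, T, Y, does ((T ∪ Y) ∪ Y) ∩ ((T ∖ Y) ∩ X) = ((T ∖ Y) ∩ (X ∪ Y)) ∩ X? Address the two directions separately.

Forward inclusion. Let x ∈ ((T ∪ Y) ∪ Y) ∩ ((T ∖ Y) ∩ X). Then x ∈ X ∩ T and x ∉ Y, from which x ∈ ((T ∖ Y) ∩ (X ∪ Y)) ∩ X.

Reverse inclusion. Let x ∈ ((T ∖ Y) ∩ (X ∪ Y)) ∩ X. Then x ∈ X ∩ T and x ∉ Y, from which x ∈ ((T ∪ Y) ∪ Y) ∩ ((T ∖ Y) ∩ X).

Both inclusions hold; the sets are equal.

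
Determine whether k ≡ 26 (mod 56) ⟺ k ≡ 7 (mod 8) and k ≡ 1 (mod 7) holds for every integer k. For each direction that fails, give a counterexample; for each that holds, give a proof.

(→) This fails: k = 26 gives 26 ≡ 26 (mod 56) but 26 ≡ 2 (mod 8), so the conjunction on the right does not hold.

(←) This fails: k = 15 satisfies both congruences on the right (15 ≡ 7 mod 8 and 15 ≡ 1 mod 7) yet 15 ≡ 15 (mod 56), not 26.

Neither implication holds.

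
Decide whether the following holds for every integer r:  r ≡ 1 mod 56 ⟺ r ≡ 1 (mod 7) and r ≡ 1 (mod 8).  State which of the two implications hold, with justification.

(⟹) Suppose r ≡ 1 (mod 56); write r = 56j + 1. Since 7 ∣ 56, reducing mod 7 gives r ≡ 1 (mod 7); since 8 ∣ 56, reducing mod 8 gives r ≡ 1 (mod 8).

(⟸) Conversely, if r ≡ 1 (mod 7) and r ≡ 1 (mod 8), then by the Chinese remainder theorem r ≡ 1 (mod 56). This is exactly r ≡ 1 (mod 56).

Both directions hold; the statement is true.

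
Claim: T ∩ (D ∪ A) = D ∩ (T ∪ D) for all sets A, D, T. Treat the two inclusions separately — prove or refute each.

Both inclusions fail.

(⊆) This inclusion fails. Take A = {1}, D = ∅, T = {1}; then 1 ∈ T ∩ (D ∪ A) but 1 ∉ D ∩ (T ∪ D).

(⊇) This inclusion fails. Take A = ∅, D = {1}, T = ∅; then 1 ∈ D ∩ (T ∪ D) but 1 ∉ T ∩ (D ∪ A).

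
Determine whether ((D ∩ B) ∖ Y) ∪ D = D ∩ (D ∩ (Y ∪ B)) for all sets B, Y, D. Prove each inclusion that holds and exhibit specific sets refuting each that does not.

(⊆) This inclusion fails. Take B = ∅, Y = ∅, D = {1}; then 1 ∈ ((D ∩ B) ∖ Y) ∪ D but 1 ∉ D ∩ (D ∩ (Y ∪ B)).

(⊇) Let x ∈ D ∩ (D ∩ (Y ∪ B)). Then either x ∈ B ∩ D and x ∉ Y; or x ∈ Y ∩ D and x ∉ B; or x ∈ B ∩ Y ∩ D. In each case x ∈ ((D ∩ B) ∖ Y) ∪ D, so D ∩ (D ∩ (Y ∪ B)) ⊆ ((D ∩ B) ∖ Y) ∪ D.

Only the reverse inclusion holds.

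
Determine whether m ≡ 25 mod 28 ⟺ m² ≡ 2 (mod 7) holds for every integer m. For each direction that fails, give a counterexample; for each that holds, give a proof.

[⇐] This fails: take m = 3. Then 3² = 9 ≡ 2 (mod 7), yet 3 ≡ 3 (mod 28), not 25.

[⇒] Suppose m ≡ 25 (mod 28). Then m² ≡ 25² = 625 (mod 28), and since 7 ∣ 28, also m² ≡ 2 (mod 7).

Only the forward implication holds.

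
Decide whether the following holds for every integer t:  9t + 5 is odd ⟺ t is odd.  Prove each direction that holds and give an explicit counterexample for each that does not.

(⇒) fails and (⇐) fails.

Forward direction. This fails: t = 0 gives 9t + 5 = 5, which is odd, but 0 is even, not odd.

Converse. This also fails: t = 5 is odd, but 9t + 5 = 50 is even, not odd.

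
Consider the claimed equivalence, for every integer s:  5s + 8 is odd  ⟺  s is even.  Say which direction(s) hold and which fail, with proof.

(⇒) This fails: s = 5 gives 5s + 8 = 33, which is odd, but 5 is odd, not even.

(⇐) This also fails: s = 6 is even, but 5s + 8 = 38 is even, not odd.

Neither implication holds.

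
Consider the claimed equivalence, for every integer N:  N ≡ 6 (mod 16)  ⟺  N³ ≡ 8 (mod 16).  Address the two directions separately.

(⇒) Suppose N ≡ 6 (mod 16). Write N = 16j + 6. Then (16j + 6)³ = 4096j³ + 4608j² + 1728j + 216 = 16(256j³ + 288j² + 108j + 13) + 8, so N³ ≡ 8 (mod 16).

(⇐) This fails: take N = 2. Then 2³ = 8 ≡ 8 (mod 16), yet 2 ≡ 2 (mod 16), not 6.

(⇒) holds; (⇐) fails.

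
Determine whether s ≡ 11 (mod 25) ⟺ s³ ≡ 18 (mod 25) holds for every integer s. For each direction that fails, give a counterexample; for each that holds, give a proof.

Neither direction holds.

(⟹) This fails: take s = 11. Then 11 ≡ 11 (mod 25), but 11³ = 1331 ≡ 6 (mod 25), not 18.

(⟸) This fails: take s = 7. Then 7³ = 343 ≡ 18 (mod 25), yet 7 ≡ 7 (mod 25), not 11.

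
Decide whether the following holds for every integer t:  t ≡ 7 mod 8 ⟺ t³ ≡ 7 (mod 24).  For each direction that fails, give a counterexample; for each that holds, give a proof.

Only the converse holds.

(⇒) This fails: take t = 15. Then 15 ≡ 7 (mod 8), but 15³ = 3375 ≡ 15 (mod 24), not 7.

(⇐) Conversely, the residues r modulo 24 with r³ ≡ 7 (mod 24) are exactly {7}, and each is ≡ 7 (mod 8).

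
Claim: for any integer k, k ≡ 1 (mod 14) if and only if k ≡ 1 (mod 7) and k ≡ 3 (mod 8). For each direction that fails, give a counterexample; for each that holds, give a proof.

Forward direction. This fails: k = 1 gives 1 ≡ 1 (mod 14) but 1 ≡ 1 (mod 8), so the conjunction on the right does not hold.

Converse. If k ≡ 1 (mod 7) and k ≡ 3 (mod 8), then by the Chinese remainder theorem k ≡ 43 (mod 56). Since 43 ≡ 1 (mod 14) and 14 ∣ 56, we get k ≡ 1 (mod 14).

Only the reverse direction holds.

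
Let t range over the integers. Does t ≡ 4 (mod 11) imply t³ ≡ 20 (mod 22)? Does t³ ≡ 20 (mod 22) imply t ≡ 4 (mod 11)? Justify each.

The forward direction fails; the converse holds.

(←) The residues r modulo 22 with r³ ≡ 20 (mod 22) are exactly {4}, and each is ≡ 4 (mod 11).

(→) This fails: take t = 15. Then 15 ≡ 4 (mod 11), but 15³ = 3375 ≡ 9 (mod 22), not 20.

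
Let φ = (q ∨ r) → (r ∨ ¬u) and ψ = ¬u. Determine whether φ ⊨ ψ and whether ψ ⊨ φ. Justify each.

Only the converse holds.

(⟸) Assume the antecedent. If r is true, (q ∨ r) → (r ∨ ¬u) reduces to true regardless of the other variables. If r is false, the antecedent forces (r = F, q = F, u = F) or (r = F, q = T, u = F), and (q ∨ r) → (r ∨ ¬u) holds there. Either way (q ∨ r) → (r ∨ ¬u) holds.

(⟹) This fails. Under r = F, q = F, u = T, the left side is true but the right side is false.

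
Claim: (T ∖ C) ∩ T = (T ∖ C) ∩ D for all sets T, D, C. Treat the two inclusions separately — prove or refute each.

(⊆) This inclusion fails. Take T = {1}, D = ∅, C = ∅; then 1 ∈ (T ∖ C) ∩ T but 1 ∉ (T ∖ C) ∩ D.

(⊇) Let x ∈ (T ∖ C) ∩ D. Then x ∈ T ∩ D and x ∉ C, from which x ∈ (T ∖ C) ∩ T.

The sets are not equal: only the reverse inclusion holds.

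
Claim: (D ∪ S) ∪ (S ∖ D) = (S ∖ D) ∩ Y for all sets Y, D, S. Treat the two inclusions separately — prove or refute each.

(⊆) fails; (⊇) holds.

(⊆) This inclusion fails. Take Y = ∅, D = {1}, S = ∅; then 1 ∈ (D ∪ S) ∪ (S ∖ D) but 1 ∉ (S ∖ D) ∩ Y.

(⊇) Let x ∈ (S ∖ D) ∩ Y. Then x ∈ Y ∩ S and x ∉ D, from which x ∈ (D ∪ S) ∪ (S ∖ D).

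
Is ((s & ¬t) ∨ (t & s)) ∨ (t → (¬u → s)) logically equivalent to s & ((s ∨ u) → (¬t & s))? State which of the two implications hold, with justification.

[⇒] This fails. Under u = F, t = F, s = F, the left side is true but the right side is false.

[⇐] Assume the antecedent. If u is true, the consequent reduces to true regardless of the other variables. If u is false, the antecedent forces (u = F, t = F, s = T), and the consequent holds there. Either way the consequent holds.

Only the reverse direction holds.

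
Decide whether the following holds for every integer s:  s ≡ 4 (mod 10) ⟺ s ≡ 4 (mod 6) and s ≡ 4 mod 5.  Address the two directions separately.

Forward direction. This fails: s = 24 gives 24 ≡ 4 (mod 10) but 24 ≡ 0 (mod 6), so the conjunction on the right does not hold.

Converse. If s ≡ 4 (mod 6) and s ≡ 4 (mod 5), then by the Chinese remainder theorem s ≡ 4 (mod 30). Since 4 ≡ 4 (mod 10) and 10 ∣ 30, we get s ≡ 4 (mod 10).

(⇒) fails; (⇐) holds.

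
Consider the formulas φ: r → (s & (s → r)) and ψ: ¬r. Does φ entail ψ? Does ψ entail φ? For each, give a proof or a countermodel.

The forward direction fails; the converse holds.

(⇒) This fails. Under s = T, r = T, the left side is true but the right side is false.

(⇐) Assume the antecedent. If s is true, r → (s & (s → r)) reduces to true regardless of the other variables. If s is false, the antecedent forces (s = F, r = F), and r → (s & (s → r)) holds there. Either way r → (s & (s → r)) holds.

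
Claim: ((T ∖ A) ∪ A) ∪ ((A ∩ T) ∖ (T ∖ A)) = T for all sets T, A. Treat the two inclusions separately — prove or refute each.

Only the reverse inclusion holds.

Forward inclusion. This inclusion fails. Take T = ∅, A = {1}; then 1 ∈ ((T ∖ A) ∪ A) ∪ ((A ∩ T) ∖ (T ∖ A)) but 1 ∉ T.

Reverse inclusion. Let x ∈ T. Then either x ∈ T and x ∉ A; or x ∈ T ∩ A. In each case x ∈ ((T ∖ A) ∪ A) ∪ ((A ∩ T) ∖ (T ∖ A)), so T ⊆ ((T ∖ A) ∪ A) ∪ ((A ∩ T) ∖ (T ∖ A)).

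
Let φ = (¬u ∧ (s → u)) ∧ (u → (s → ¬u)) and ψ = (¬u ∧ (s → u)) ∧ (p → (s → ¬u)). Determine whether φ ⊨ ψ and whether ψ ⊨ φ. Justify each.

[⇒] Assume the antecedent. If u is true, the antecedent cannot hold. If u is false, the antecedent forces (u = F, s = F, p = F) or (u = F, s = F, p = T), and the consequent holds there. Either way the consequent holds.

[⇐] Assume the antecedent. If u is true, the antecedent cannot hold. If u is false, the antecedent forces (u = F, s = F, p = F) or (u = F, s = F, p = T), and the consequent holds there. Either way the consequent holds.

Both directions hold.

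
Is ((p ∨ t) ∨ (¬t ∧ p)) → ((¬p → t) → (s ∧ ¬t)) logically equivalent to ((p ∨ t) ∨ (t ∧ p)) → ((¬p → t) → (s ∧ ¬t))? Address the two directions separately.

Both implications hold.

[⇒] Assume the antecedent. If s is true, the antecedent forces (s = T, t = F, p = F) or (s = T, t = F, p = T), and the consequent holds there. If s is false, the antecedent forces (s = F, t = F, p = F), and the consequent holds there. Either way the consequent holds.

[⇐] Assume the antecedent. If s is true, the antecedent forces (s = T, t = F, p = F) or (s = T, t = F, p = T), and the consequent holds there. If s is false, the antecedent forces (s = F, t = F, p = F), and the consequent holds there. Either way the consequent holds.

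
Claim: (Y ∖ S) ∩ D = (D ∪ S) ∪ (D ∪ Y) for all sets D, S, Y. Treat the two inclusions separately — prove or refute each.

(⊇) This inclusion fails. Take D = {1}, S = ∅, Y = ∅; then 1 ∈ (D ∪ S) ∪ (D ∪ Y) but 1 ∉ (Y ∖ S) ∩ D.

(⊆) Let x ∈ (Y ∖ S) ∩ D. Then x ∈ D ∩ Y and x ∉ S, from which x ∈ (D ∪ S) ∪ (D ∪ Y).

(⊆) holds; (⊇) fails.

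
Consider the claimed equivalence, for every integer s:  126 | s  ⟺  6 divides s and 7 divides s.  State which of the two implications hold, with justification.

(⇒) If 126 ∣ s, write s = 126q. Since 126 = 21·6, s = 6·(21q), so 6 ∣ s; and since 126 = 18·7, s = 7·(18q), so 7 ∣ s.

(⇐) This fails: take s = 42. Both 6 ∣ 42 and 7 ∣ 42, yet 42 is not a multiple of 126 (since 42 = 0·126 + 42), so 126 ∤ 42.

(⇒) holds; (⇐) fails.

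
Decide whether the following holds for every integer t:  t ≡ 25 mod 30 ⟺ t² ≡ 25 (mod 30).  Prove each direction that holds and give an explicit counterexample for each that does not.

[⇒] Suppose t ≡ 25 mod 30. Write t = 30j + 25. Then (30j + 25)² = 900j² + 1500j + 625 = 30(30j² + 50j + 20) + 25, so t² ≡ 25 (mod 30).

[⇐] This fails: take t = 5. Then 5² = 25 ≡ 25 (mod 30), yet 5 ≡ 5 (mod 30), not 25.

Only the forward implication holds.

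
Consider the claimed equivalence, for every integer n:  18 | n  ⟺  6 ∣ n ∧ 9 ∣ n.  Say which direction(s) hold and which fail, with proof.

(⟹) If 18 ∣ n, write n = 18q. Since 18 = 3·6, n = 6·(3q), so 6 ∣ n; and since 18 = 2·9, n = 9·(2q), so 9 ∣ n.

(⟸) Suppose 6 ∣ n and 9 ∣ n. Any common multiple of 6 and 9 is a multiple of their lcm; here lcm(6, 9) = 6·9/gcd(6, 9) = 54/3 = 18, so 18 ∣ n.

Both directions hold.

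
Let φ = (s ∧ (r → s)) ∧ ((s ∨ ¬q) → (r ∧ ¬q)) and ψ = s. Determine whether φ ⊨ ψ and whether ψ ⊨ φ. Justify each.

(⇒) holds; (⇐) fails.

(⇒) Assume the antecedent. If s is true, s reduces to true regardless of the other variables. If s is false, the antecedent cannot hold. Either way s holds.

(⇐) This fails. Under s = T, q = F, r = F, the left side is false but the right side is true.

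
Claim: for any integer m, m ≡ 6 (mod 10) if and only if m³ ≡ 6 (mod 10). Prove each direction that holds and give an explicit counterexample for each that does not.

(⟹) Suppose m ≡ 6 (mod 10). Write m = 10j + 6. Then (10j + 6)³ = 1000j³ + 1800j² + 1080j + 216 = 10(100j³ + 180j² + 108j + 21) + 6, so m³ ≡ 6 (mod 10).

(⟸) Conversely, suppose m³ ≡ 6 (mod 10). The only residue r in {0, …, 9} with r³ ≡ 6 (mod 10) is r = 6, so m ≡ 6 (mod 10).

Both implications hold.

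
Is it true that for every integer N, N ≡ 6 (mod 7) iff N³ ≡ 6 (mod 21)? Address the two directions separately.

(⟹) This fails: take N = 13. Then 13 ≡ 6 (mod 7), but 13³ = 2197 ≡ 13 (mod 21), not 6.

(⟸) This fails: take N = 3. Then 3³ = 27 ≡ 6 (mod 21), yet 3 ≡ 3 (mod 7), not 6.

Neither implication holds.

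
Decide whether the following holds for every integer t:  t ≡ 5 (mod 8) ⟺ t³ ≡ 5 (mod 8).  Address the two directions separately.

Equivalent; both directions hold.

(⟹) Suppose t ≡ 5 (mod 8). Write t = 8j + 5. Then (8j + 5)³ = 512j³ + 960j² + 600j + 125 = 8(64j³ + 120j² + 75j + 15) + 5, so t³ ≡ 5 (mod 8).

(⟸) For the converse, argue contrapositively. If t ≢ 5 (mod 8), then t is congruent to one of 0, 1, 2, 3, 4, 6, 7 modulo 8, and these give t³ ≡ 0, 1, 0, 3, 0, 0, 7 respectively — never 5.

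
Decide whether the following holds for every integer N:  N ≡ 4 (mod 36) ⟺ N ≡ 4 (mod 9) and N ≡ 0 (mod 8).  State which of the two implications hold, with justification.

(⇒) This fails: N = 4 gives 4 ≡ 4 (mod 36) but 4 ≡ 4 (mod 8), so the conjunction on the right does not hold.

(⇐) Conversely, if N ≡ 4 (mod 9) and N ≡ 0 (mod 8), then by the Chinese remainder theorem N ≡ 40 (mod 72). Since 40 ≡ 4 (mod 36) and 36 ∣ 72, we get N ≡ 4 (mod 36).

Only the reverse direction holds.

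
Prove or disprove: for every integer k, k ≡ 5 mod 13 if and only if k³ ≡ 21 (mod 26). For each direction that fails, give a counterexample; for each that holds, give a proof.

(⇒) fails and (⇐) fails.

Forward direction. This fails: take k = 18. Then 18 ≡ 5 (mod 13), but 18³ = 5832 ≡ 8 (mod 26), not 21.

Converse. This fails: take k = 15. Then 15³ = 3375 ≡ 21 (mod 26), yet 15 ≡ 2 (mod 13), not 5.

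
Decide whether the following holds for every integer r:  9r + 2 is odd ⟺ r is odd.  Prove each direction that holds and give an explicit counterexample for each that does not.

Both directions hold; the statement is true.

(→) Suppose 9r + 2 is odd. Since 9 is odd, 9r and r have the same parity, so 9r + 2 ≡ r + 2 (mod 2). As 2 is even, 9r + 2 is odd exactly when r is odd. Thus r is odd.

(←) Conversely, suppose r is odd; write r = 2j + 1. Then 9r + 2 = 9·(2j + 1) + 2 = 2·9j + 11, which is odd.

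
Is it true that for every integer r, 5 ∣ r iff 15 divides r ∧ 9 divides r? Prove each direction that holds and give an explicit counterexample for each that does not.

(⟹) This fails: take r = 5. Certainly 5 ∣ 5, but 15 ∤ 5.

(⟸) Suppose 15 ∣ r and 9 ∣ r. Any common multiple of 15 and 9 is a multiple of their lcm; here lcm(15, 9) = 15·9/gcd(15, 9) = 135/3 = 45, so 45 ∣ r. Since 5 ∣ 45, it follows that 5 ∣ r.

Only the reverse direction holds.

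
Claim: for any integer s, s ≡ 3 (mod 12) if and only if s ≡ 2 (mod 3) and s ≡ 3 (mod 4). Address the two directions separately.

(→) This fails: s = 3 gives 3 ≡ 3 (mod 12) but 3 ≡ 0 (mod 3), so the conjunction on the right does not hold.

(←) This fails: s = 11 satisfies both congruences on the right (11 ≡ 2 mod 3 and 11 ≡ 3 mod 4) yet 11 ≡ 11 (mod 12), not 3.

Neither direction holds.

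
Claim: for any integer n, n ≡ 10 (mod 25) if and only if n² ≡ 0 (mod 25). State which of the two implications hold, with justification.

Forward direction. Suppose n ≡ 10 (mod 25). Write n = 25j + 10. Then (25j + 10)² = 625j² + 500j + 100 = 25(25j² + 20j + 4) + 0, so n² ≡ 0 (mod 25).

Converse. This fails: take n = 0. Then 0² = 0 ≡ 0 (mod 25), yet 0 ≡ 0 (mod 25), not 10.

Only the forward direction holds.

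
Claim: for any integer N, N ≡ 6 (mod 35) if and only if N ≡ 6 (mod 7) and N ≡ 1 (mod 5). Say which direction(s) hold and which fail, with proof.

[⇒] Suppose N ≡ 6 (mod 35); write N = 35j + 6. Since 7 ∣ 35, reducing mod 7 gives N ≡ 6 (mod 7); since 5 ∣ 35, reducing mod 5 gives N ≡ 6 ≡ 1 (mod 5).

[⇐] Conversely, if N ≡ 6 (mod 7) and N ≡ 1 (mod 5), then by the Chinese remainder theorem N ≡ 6 (mod 35). This is exactly N ≡ 6 (mod 35).

Both implications hold.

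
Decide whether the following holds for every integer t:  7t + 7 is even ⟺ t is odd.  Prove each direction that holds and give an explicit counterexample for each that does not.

Both directions hold.

(⟹) Suppose 7t + 7 is even. Since 7 is odd, 7t and t have the same parity, so 7t + 7 ≡ t + 7 (mod 2). As 7 is odd, 7t + 7 is even exactly when t is odd. Thus t is odd.

(⟸) Conversely, suppose t is odd; write t = 2j + 1. Then 7t + 7 = 7·(2j + 1) + 7 = 2·7j + 14, which is even.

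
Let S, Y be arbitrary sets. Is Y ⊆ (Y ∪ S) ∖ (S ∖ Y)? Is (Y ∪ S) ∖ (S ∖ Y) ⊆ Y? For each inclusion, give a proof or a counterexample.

The two sets are equal.

Reverse inclusion. Let x ∈ (Y ∪ S) ∖ (S ∖ Y). Then either x ∈ Y and x ∉ S; or x ∈ S ∩ Y. In each case x ∈ Y, so (Y ∪ S) ∖ (S ∖ Y) ⊆ Y.

Forward inclusion. Let x ∈ Y. Then either x ∈ Y and x ∉ S; or x ∈ S ∩ Y. In each case x ∈ (Y ∪ S) ∖ (S ∖ Y), so Y ⊆ (Y ∪ S) ∖ (S ∖ Y).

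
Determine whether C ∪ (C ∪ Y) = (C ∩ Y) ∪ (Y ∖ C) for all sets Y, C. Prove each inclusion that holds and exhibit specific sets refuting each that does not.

Only the reverse inclusion holds.

Reverse inclusion. Let x ∈ (C ∩ Y) ∪ (Y ∖ C). Then either x ∈ Y and x ∉ C; or x ∈ Y ∩ C. In each case x ∈ C ∪ (C ∪ Y), so (C ∩ Y) ∪ (Y ∖ C) ⊆ C ∪ (C ∪ Y).

Forward inclusion. This inclusion fails. Take Y = ∅, C = {1}; then 1 ∈ C ∪ (C ∪ Y) but 1 ∉ (C ∩ Y) ∪ (Y ∖ C).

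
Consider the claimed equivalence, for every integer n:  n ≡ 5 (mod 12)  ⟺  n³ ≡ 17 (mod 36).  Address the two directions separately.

(⇐) The residues r modulo 36 with r³ ≡ 17 (mod 36) are exactly {5, 17, 29}, and each is ≡ 5 (mod 12).

(⇒) Suppose n ≡ 5 (mod 12). Working modulo 36, n ∈ {5, 17, 29}; for each such r, r³ ≡ 17 (mod 36).

Both directions hold.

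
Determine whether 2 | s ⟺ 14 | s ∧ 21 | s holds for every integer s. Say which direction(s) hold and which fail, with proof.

Only the converse holds.

(⇐) Suppose 14 ∣ s and 21 ∣ s. Any common multiple of 14 and 21 is a multiple of their lcm; here lcm(14, 21) = 14·21/gcd(14, 21) = 294/7 = 42, so 42 ∣ s. Since 2 ∣ 42, it follows that 2 ∣ s.

(⇒) This fails: take s = 2. Certainly 2 ∣ 2, but 14 ∤ 2.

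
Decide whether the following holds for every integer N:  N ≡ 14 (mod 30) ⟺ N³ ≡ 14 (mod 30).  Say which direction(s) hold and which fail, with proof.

(⟹) Suppose N ≡ 14 (mod 30). Write N = 30j + 14. Then (30j + 14)³ = 27000j³ + 37800j² + 17640j + 2744 = 30(900j³ + 1260j² + 588j + 91) + 14, so N³ ≡ 14 (mod 30).

(⟸) Conversely, suppose N³ ≡ 14 (mod 30). The only residue r in {0, …, 29} with r³ ≡ 14 (mod 30) is r = 14, so N ≡ 14 (mod 30).

Both directions hold; the statement is true.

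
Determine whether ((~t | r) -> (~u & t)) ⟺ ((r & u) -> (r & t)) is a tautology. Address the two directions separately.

(⟸) This fails. Under t = F, u = F, r = F, the left side is false but the right side is true.

(⟹) Assume the antecedent. If t is true, (r & u) -> (r & t) reduces to true regardless of the other variables. If t is false, the antecedent cannot hold. Either way (r & u) -> (r & t) holds.

The forward direction holds; the converse fails.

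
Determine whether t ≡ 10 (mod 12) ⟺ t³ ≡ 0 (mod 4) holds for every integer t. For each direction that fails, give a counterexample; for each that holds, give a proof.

(⟹) Suppose t ≡ 10 (mod 12). Then t³ ≡ 10³ = 1000 (mod 12), and since 4 ∣ 12, also t³ ≡ 0 (mod 4).

(⟸) This fails: take t = 0. Then 0³ = 0 ≡ 0 (mod 4), yet 0 ≡ 0 (mod 12), not 10.

The forward direction holds; the converse fails.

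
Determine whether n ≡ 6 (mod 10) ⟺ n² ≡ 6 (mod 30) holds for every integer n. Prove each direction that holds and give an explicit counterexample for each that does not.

Neither direction holds.

Forward direction. This fails: take n = 16. Then 16 ≡ 6 (mod 10), but 16² = 256 ≡ 16 (mod 30), not 6.

Converse. This fails: take n = 24. Then 24² = 576 ≡ 6 (mod 30), yet 24 ≡ 4 (mod 10), not 6.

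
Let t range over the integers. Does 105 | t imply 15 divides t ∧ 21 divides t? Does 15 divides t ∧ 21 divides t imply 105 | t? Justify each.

(⇒) If 105 ∣ t, write t = 105q. Since 105 = 7·15, t = 15·(7q), so 15 ∣ t; and since 105 = 5·21, t = 21·(5q), so 21 ∣ t.

(⇐) Suppose 15 ∣ t and 21 ∣ t. Any common multiple of 15 and 21 is a multiple of their lcm; here lcm(15, 21) = 15·21/gcd(15, 21) = 315/3 = 105, so 105 ∣ t.

Both implications hold.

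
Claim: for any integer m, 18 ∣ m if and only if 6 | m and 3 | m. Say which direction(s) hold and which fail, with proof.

(⇒) If 18 ∣ m, write m = 18q. Since 18 = 3·6, m = 6·(3q), so 6 ∣ m; and since 18 = 6·3, m = 3·(6q), so 3 ∣ m.

(⇐) This fails: take m = 6. Both 6 ∣ 6 and 3 ∣ 6, yet 6 is not a multiple of 18 (since 6 = 0·18 + 6), so 18 ∤ 6.

(⇒) holds; (⇐) fails.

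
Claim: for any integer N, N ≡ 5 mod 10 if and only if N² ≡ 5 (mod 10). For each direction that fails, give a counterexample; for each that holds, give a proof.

[⇒] Suppose N ≡ 5 mod 10. Write N = 10j + 5. Then (10j + 5)² = 100j² + 100j + 25 = 10(10j² + 10j + 2) + 5, so N² ≡ 5 (mod 10).

[⇐] For the converse, argue contrapositively. If N ≢ 5 (mod 10), then N is congruent to one of 0, 1, 2, 3, 4, 6, 7, 8, 9 modulo 10, and these give N² ≡ 0, 1, 4, 9, 6, 6, 9, 4, 1 respectively — never 5.

Both directions hold; the statement is true.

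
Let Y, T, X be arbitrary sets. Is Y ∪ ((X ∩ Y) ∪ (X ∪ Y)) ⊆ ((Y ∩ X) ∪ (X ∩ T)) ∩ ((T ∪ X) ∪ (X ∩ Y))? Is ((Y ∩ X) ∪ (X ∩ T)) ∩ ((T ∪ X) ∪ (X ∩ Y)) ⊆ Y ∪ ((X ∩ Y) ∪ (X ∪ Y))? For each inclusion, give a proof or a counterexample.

(⊆) This inclusion fails. Take Y = {1}, T = ∅, X = ∅; then 1 ∈ Y ∪ ((X ∩ Y) ∪ (X ∪ Y)) but 1 ∉ ((Y ∩ X) ∪ (X ∩ T)) ∩ ((T ∪ X) ∪ (X ∩ Y)).

(⊇) Let x ∈ ((Y ∩ X) ∪ (X ∩ T)) ∩ ((T ∪ X) ∪ (X ∩ Y)). Then either x ∈ Y ∩ X and x ∉ T; or x ∈ T ∩ X and x ∉ Y; or x ∈ Y ∩ T ∩ X. In each case x ∈ Y ∪ ((X ∩ Y) ∪ (X ∪ Y)), so ((Y ∩ X) ∪ (X ∩ T)) ∩ ((T ∪ X) ∪ (X ∩ Y)) ⊆ Y ∪ ((X ∩ Y) ∪ (X ∪ Y)).

Only the reverse inclusion holds.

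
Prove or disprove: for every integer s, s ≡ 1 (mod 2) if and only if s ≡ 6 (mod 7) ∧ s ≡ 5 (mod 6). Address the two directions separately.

(⟹) This fails: s = 1 gives 1 ≡ 1 (mod 2) but 1 ≡ 1 (mod 7), so the conjunction on the right does not hold.

(⟸) Conversely, if s ≡ 6 (mod 7) and s ≡ 5 (mod 6), then by the Chinese remainder theorem s ≡ 41 (mod 42). Since 41 ≡ 1 (mod 2) and 2 ∣ 42, we get s ≡ 1 (mod 2).

The forward direction fails; the converse holds.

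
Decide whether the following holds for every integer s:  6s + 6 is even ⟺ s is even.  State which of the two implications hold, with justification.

Only the converse holds.

(←) Suppose s is even. Since 6 is even, 6s is even for every s, so 6s + 6 has the same parity as 6, which is even. Hence 6s + 6 is even.

(→) This fails: take s = 3. Then 6s + 6 = 24, which is even, yet s = 3 is odd, not even.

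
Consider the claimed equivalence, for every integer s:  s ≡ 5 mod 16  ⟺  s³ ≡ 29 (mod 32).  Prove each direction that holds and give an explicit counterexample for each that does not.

[⇐] The residues r modulo 32 with r³ ≡ 29 (mod 32) are exactly {5}, and each is ≡ 5 (mod 16).

[⇒] This fails: take s = 21. Then 21 ≡ 5 (mod 16), but 21³ = 9261 ≡ 13 (mod 32), not 29.

The forward direction fails; the converse holds.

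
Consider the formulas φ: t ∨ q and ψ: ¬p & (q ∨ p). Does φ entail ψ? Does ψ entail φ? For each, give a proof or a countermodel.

(⇒) fails; (⇐) holds.

Forward direction. This fails. Under q = T, p = T, t = F, the left side is true but the right side is false.

Converse. Assume the antecedent. If q is true, t ∨ q reduces to true regardless of the other variables. If q is false, the antecedent cannot hold. Either way t ∨ q holds.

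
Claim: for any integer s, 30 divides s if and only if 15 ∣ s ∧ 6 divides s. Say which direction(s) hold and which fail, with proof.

[⇒] If 30 ∣ s, write s = 30q. Since 30 = 2·15, s = 15·(2q), so 15 ∣ s; and since 30 = 5·6, s = 6·(5q), so 6 ∣ s.

[⇐] Suppose 15 ∣ s and 6 ∣ s. Any common multiple of 15 and 6 is a multiple of their lcm; here lcm(15, 6) = 15·6/gcd(15, 6) = 90/3 = 30, so 30 ∣ s.

Equivalent; both directions hold.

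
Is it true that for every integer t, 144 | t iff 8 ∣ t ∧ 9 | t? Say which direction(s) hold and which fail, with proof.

(⟸) This fails: take t = 72. Both 8 ∣ 72 and 9 ∣ 72, yet 72 is not a multiple of 144 (since 72 = 0·144 + 72), so 144 ∤ 72.

(⟹) If 144 ∣ t, write t = 144q. Since 144 = 18·8, t = 8·(18q), so 8 ∣ t; and since 144 = 16·9, t = 9·(16q), so 9 ∣ t.

Only the forward direction holds.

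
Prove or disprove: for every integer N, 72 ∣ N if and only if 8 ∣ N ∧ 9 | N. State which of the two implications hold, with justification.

[⇒] If 72 ∣ N, write N = 72q. Since 72 = 9·8, N = 8·(9q), so 8 ∣ N; and since 72 = 8·9, N = 9·(8q), so 9 ∣ N.

[⇐] Suppose 8 ∣ N and 9 ∣ N. Any common multiple of 8 and 9 is a multiple of their lcm; here gcd(8, 9) = 1, so lcm(8, 9) = 8·9 = 72, so 72 ∣ N.

Both directions hold.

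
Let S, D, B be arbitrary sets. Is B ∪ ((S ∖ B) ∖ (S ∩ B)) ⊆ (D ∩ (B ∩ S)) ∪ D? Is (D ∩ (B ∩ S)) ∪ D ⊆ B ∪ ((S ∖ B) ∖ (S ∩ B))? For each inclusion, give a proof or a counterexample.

(⊆) This inclusion fails. Take S = {1}, D = ∅, B = ∅; then 1 ∈ B ∪ ((S ∖ B) ∖ (S ∩ B)) but 1 ∉ (D ∩ (B ∩ S)) ∪ D.

(⊇) This inclusion fails. Take S = ∅, D = {1}, B = ∅; then 1 ∈ (D ∩ (B ∩ S)) ∪ D but 1 ∉ B ∪ ((S ∖ B) ∖ (S ∩ B)).

Both inclusions fail.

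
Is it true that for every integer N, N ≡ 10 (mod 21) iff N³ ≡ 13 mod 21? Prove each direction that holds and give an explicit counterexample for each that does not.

Only the forward implication holds.

[⇒] Suppose N ≡ 10 (mod 21). Write N = 21j + 10. Then (21j + 10)³ = 9261j³ + 13230j² + 6300j + 1000 = 21(441j³ + 630j² + 300j + 47) + 13, so N³ ≡ 13 (mod 21).

[⇐] This fails: take N = 13. Then 13³ = 2197 ≡ 13 (mod 21), yet 13 ≡ 13 (mod 21), not 10.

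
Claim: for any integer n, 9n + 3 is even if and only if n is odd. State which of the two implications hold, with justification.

Both directions hold; the statement is true.

(⟹) Suppose 9n + 3 is even. Since 9 is odd, 9n and n have the same parity, so 9n + 3 ≡ n + 3 (mod 2). As 3 is odd, 9n + 3 is even exactly when n is odd. Thus n is odd.

(⟸) Conversely, suppose n is odd; write n = 2j + 1. Then 9n + 3 = 9·(2j + 1) + 3 = 2·9j + 12, which is even.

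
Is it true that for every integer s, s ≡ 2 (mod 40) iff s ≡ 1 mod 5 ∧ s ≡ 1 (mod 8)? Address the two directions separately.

(⇒) fails and (⇐) fails.

(⇒) This fails: s = 2 gives 2 ≡ 2 (mod 40) but 2 ≡ 2 (mod 5), so the conjunction on the right does not hold.

(⇐) This fails: s = 1 satisfies both congruences on the right (1 ≡ 1 mod 5 and 1 ≡ 1 mod 8) yet 1 ≡ 1 (mod 40), not 2.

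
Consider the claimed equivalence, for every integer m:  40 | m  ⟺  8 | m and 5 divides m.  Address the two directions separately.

Both implications hold.

[⇒] If 40 ∣ m, write m = 40q. Since 40 = 5·8, m = 8·(5q), so 8 ∣ m; and since 40 = 8·5, m = 5·(8q), so 5 ∣ m.

[⇐] Suppose 8 ∣ m and 5 ∣ m. Any common multiple of 8 and 5 is a multiple of their lcm; here gcd(8, 5) = 1, so lcm(8, 5) = 8·5 = 40, so 40 ∣ m.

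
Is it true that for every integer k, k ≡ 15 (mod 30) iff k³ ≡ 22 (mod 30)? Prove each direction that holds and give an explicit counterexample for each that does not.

Forward direction. This fails: take k = 15. Then 15 ≡ 15 (mod 30), but 15³ = 3375 ≡ 15 (mod 30), not 22.

Converse. This fails: take k = 28. Then 28³ = 21952 ≡ 22 (mod 30), yet 28 ≡ 28 (mod 30), not 15.

(⇒) fails and (⇐) fails.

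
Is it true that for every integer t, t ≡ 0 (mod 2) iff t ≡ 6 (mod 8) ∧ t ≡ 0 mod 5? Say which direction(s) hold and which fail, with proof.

(→) This fails: t = 0 gives 0 ≡ 0 (mod 2) but 0 ≡ 0 (mod 8), so the conjunction on the right does not hold.

(←) Conversely, if t ≡ 6 (mod 8) and t ≡ 0 (mod 5), then by the Chinese remainder theorem t ≡ 30 (mod 40). Since 30 ≡ 0 (mod 2) and 2 ∣ 40, we get t ≡ 0 (mod 2).

The forward direction fails; the converse holds.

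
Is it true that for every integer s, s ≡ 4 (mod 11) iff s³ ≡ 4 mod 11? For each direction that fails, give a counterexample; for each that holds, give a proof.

[⇒] This fails: take s = 4. Then 4 ≡ 4 (mod 11), but 4³ = 64 ≡ 9 (mod 11), not 4.

[⇐] This fails: take s = 5. Then 5³ = 125 ≡ 4 (mod 11), yet 5 ≡ 5 (mod 11), not 4.

Neither direction holds.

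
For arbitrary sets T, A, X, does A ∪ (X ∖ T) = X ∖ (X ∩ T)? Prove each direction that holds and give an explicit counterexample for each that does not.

The sets are not equal: only the reverse inclusion holds.

(⊆) This inclusion fails. Take T = ∅, A = {1}, X = ∅; then 1 ∈ A ∪ (X ∖ T) but 1 ∉ X ∖ (X ∩ T).

(⊇) Let x ∈ X ∖ (X ∩ T). Then either x ∈ X and x ∉ T, A; or x ∈ A ∩ X and x ∉ T. In each case x ∈ A ∪ (X ∖ T), so X ∖ (X ∩ T) ⊆ A ∪ (X ∖ T).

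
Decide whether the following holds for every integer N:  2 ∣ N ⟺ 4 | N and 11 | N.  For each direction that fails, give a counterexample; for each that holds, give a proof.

(⇒) fails; (⇐) holds.

Forward direction. This fails: take N = 2. Certainly 2 ∣ 2, but 4 ∤ 2.

Converse. Suppose 4 ∣ N and 11 ∣ N. Any common multiple of 4 and 11 is a multiple of their lcm; here gcd(4, 11) = 1, so lcm(4, 11) = 4·11 = 44, so 44 ∣ N. Since 2 ∣ 44, it follows that 2 ∣ N.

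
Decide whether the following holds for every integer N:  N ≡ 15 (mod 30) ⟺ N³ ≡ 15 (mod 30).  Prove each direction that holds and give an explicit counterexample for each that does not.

Both directions hold; the statement is true.

(⇒) Suppose N ≡ 15 (mod 30). Write N = 30j + 15. Then (30j + 15)³ = 27000j³ + 40500j² + 20250j + 3375 = 30(900j³ + 1350j² + 675j + 112) + 15, so N³ ≡ 15 (mod 30).

(⇐) Conversely, suppose N³ ≡ 15 (mod 30). The only residue r in {0, …, 29} with r³ ≡ 15 (mod 30) is r = 15, so N ≡ 15 (mod 30).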